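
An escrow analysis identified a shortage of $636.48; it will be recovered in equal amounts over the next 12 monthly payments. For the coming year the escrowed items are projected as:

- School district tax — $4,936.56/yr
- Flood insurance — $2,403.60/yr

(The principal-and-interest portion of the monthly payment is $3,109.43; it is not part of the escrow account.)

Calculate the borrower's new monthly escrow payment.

School district tax = $4,936.56/yr
Flood insurance = $2,403.60/yr
Total per year = $4,936.56 + $2,403.60 = $7,340.16
Base monthly escrow = $7,340.16 ÷ 12 = $611.68
Shortage spread = $636.48 / 12 = $53.04/mo
New monthly escrow = $611.68 + $53.04 = $664.72

$664.72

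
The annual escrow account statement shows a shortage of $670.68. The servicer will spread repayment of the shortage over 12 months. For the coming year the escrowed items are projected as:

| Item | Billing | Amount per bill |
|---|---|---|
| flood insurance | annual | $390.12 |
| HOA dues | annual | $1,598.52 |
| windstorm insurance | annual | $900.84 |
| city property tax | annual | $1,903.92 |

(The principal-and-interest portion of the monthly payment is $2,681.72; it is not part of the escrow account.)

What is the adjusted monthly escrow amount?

$455.34

Flood insurance: $390.12 annually
HOA dues: $1,598.52 annually
Windstorm insurance: $900.84 annually
City property tax: $1,903.92 annually
Yearly total = $390.12 + $1,598.52 + $900.84 + $1,903.92 = $4,793.40
Per month = $4,793.40 ÷ 12 = $399.45
Shortage spread = $670.68 / 12 = $55.89/mo
New monthly escrow = $399.45 + $55.89 = $455.34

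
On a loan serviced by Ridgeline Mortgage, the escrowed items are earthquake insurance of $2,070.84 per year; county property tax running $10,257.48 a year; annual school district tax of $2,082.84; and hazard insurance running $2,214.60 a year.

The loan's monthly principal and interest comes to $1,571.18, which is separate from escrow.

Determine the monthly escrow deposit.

Earthquake insurance: $2,070.84
County property tax: $10,257.48
School district tax: $2,082.84
Hazard insurance: $2,214.60
Total annual escrow = $2,070.84 + $10,257.48 + $2,082.84 + $2,214.60 = $16,625.76
Monthly = $16,625.76 / 12 = $1,385.48

$1,385.48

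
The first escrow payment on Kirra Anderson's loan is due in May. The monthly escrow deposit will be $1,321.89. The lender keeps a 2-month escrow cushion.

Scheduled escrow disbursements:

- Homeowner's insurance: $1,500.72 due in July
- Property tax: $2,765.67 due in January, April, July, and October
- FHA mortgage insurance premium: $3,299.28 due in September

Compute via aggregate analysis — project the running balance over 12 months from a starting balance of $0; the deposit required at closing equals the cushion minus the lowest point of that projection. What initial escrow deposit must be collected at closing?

$5,043.78

Cushion = 2 × $1,321.89 = $2,643.78
Trial balance (start $0, +$1,321.89 each month, − disbursements):
  May: +$1,321.89 → $1,321.89
  Jun: +$1,321.89 → $2,643.78
  Jul: +$1,321.89 − $4,266.39 → -$300.72
  Aug: +$1,321.89 → $1,021.17
  Sep: +$1,321.89 − $3,299.28 → -$956.22
  Oct: +$1,321.89 − $2,765.67 → -$2,400.00
  Nov: +$1,321.89 → -$1,078.11
  Dec: +$1,321.89 → $243.78
  Jan: +$1,321.89 − $2,765.67 → -$1,200.00
  Feb: +$1,321.89 → $121.89
  Mar: +$1,321.89 → $1,443.78
  Apr: +$1,321.89 − $2,765.67 → $0.00
Lowest trial balance = -$2,400.00 (Oct)
Initial deposit = cushion − low point = $2,643.78 − (-$2,400.00) = $5,043.78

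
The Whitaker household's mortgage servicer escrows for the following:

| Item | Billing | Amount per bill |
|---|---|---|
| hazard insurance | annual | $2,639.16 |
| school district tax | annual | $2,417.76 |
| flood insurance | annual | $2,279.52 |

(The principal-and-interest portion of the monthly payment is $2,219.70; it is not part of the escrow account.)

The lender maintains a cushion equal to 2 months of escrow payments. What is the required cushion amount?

Hazard insurance = $2,639.16 per year
School district tax = $2,417.76 per year
Flood insurance = $2,279.52 per year
Total per year = $2,639.16 + $2,417.76 + $2,279.52 = $7,336.44
Per month = $7,336.44 / 12 = $611.37
Reserve = 2 × $611.37 = $1,222.74

$1,222.74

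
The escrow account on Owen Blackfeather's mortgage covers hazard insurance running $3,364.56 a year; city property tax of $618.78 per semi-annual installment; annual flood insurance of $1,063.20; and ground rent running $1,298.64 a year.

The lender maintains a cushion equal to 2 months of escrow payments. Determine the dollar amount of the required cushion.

Hazard insurance — $3,364.56/yr
City property tax — $618.78 × 2 = $1,237.56/yr
Flood insurance — $1,063.20/yr
Ground rent — $1,298.64/yr
Yearly total = $6,963.96
Base monthly escrow = $6,963.96 ÷ 12 = $580.33
Required cushion = 2 × $580.33 = $1,160.66

$1,160.66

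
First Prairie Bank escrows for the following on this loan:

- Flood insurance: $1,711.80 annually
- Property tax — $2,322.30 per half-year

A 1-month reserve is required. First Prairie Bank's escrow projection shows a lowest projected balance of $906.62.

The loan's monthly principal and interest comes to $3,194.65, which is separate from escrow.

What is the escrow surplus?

Flood insurance — $1,711.80 annually
Property tax — $2,322.30 × 2 = $4,644.60 annually
Total annual escrow = $1,711.80 + $4,644.60 = $6,356.40
Per month = $6,356.40 / 12 = $529.70
Required cushion = 1 × $529.70 = $529.70
Excess over cushion: $906.62 − $529.70 = $376.92

$376.92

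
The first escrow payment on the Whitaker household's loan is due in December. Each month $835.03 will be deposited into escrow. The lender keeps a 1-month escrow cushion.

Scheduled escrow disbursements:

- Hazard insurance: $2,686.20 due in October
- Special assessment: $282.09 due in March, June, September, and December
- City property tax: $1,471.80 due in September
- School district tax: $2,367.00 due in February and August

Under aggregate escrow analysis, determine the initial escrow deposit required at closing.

$1,670.06

Cushion = 1 × $835.03 = $835.03
Trial balance (start $0, +$835.03 each month, − disbursements):
  Dec: +$835.03 − $282.09 → $552.94
  Jan: +$835.03 → $1,387.97
  Feb: +$835.03 − $2,367.00 → -$144.00
  Mar: +$835.03 − $282.09 → $408.94
  Apr: +$835.03 → $1,243.97
  May: +$835.03 → $2,079.00
  Jun: +$835.03 − $282.09 → $2,631.94
  Jul: +$835.03 → $3,466.97
  Aug: +$835.03 − $2,367.00 → $1,935.00
  Sep: +$835.03 − $1,753.89 → $1,016.14
  Oct: +$835.03 − $2,686.20 → -$835.03
  Nov: +$835.03 → $0.00
Lowest trial balance = -$835.03 (Oct)
Initial deposit = cushion − low point = $835.03 − (-$835.03) = $1,670.06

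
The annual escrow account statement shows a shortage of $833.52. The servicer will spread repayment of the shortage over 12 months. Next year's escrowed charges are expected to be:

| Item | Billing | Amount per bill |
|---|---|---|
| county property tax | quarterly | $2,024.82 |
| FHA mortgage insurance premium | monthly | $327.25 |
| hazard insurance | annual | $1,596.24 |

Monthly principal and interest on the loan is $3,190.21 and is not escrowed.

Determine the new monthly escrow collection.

$1,204.67

County property tax — $2,024.82 × 4 = $8,099.28
FHA mortgage insurance premium — $327.25 × 12 = $3,927.00
Hazard insurance — $1,596.24
Yearly total = $8,099.28 + $3,927.00 + $1,596.24 = $13,622.52
Monthly escrow = $13,622.52 ÷ 12 = $1,135.21
Shortage per month = $833.52 ÷ 12 = $69.46
Adjusted monthly = $1,135.21 + $69.46 = $1,204.67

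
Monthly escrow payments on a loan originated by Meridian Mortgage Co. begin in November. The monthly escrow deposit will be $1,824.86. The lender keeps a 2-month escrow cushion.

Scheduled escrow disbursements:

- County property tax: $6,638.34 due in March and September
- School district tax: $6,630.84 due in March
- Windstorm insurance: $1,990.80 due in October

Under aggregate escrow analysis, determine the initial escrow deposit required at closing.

$7,794.60

Cushion = 2 × $1,824.86 = $3,649.72
Trial balance (start $0, +$1,824.86 each month, − disbursements):
  Nov: +$1,824.86 → $1,824.86
  Dec: +$1,824.86 → $3,649.72
  Jan: +$1,824.86 → $5,474.58
  Feb: +$1,824.86 → $7,299.44
  Mar: +$1,824.86 − $13,269.18 → -$4,144.88
  Apr: +$1,824.86 → -$2,320.02
  May: +$1,824.86 → -$495.16
  Jun: +$1,824.86 → $1,329.70
  Jul: +$1,824.86 → $3,154.56
  Aug: +$1,824.86 → $4,979.42
  Sep: +$1,824.86 − $6,638.34 → $165.94
  Oct: +$1,824.86 − $1,990.80 → $0.00
Lowest trial balance = -$4,144.88 (Mar)
Initial deposit = cushion − low point = $3,649.72 − (-$4,144.88) = $7,794.60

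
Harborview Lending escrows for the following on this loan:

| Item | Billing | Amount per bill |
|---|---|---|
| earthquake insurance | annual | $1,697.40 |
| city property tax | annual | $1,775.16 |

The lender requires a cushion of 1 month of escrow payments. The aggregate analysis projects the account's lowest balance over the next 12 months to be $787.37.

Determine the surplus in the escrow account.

Earthquake insurance: $1,697.40 per year
City property tax: $1,775.16 per year
Combined annual = $3,472.56
Monthly escrow = $3,472.56 / 12 = $289.38
Cushion = 1 × $289.38 = $289.38
Surplus = $787.37 − $289.38 = $497.99

$497.99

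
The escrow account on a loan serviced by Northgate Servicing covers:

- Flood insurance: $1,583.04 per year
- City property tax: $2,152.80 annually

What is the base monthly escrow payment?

Flood insurance = $1,583.04 annually
City property tax = $2,152.80 annually
Yearly total = $1,583.04 + $2,152.80 = $3,735.84
Base monthly escrow = $3,735.84 ÷ 12 = $311.32

$311.32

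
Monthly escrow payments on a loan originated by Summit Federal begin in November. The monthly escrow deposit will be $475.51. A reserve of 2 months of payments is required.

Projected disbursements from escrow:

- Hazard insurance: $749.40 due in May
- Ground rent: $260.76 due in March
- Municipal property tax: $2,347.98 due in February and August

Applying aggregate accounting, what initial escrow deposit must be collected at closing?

Cushion = 2 × $475.51 = $951.02
Trial balance (start $0, +$475.51 each month, − disbursements):
  Nov: +$475.51 → $475.51
  Dec: +$475.51 → $951.02
  Jan: +$475.51 → $1,426.53
  Feb: +$475.51 − $2,347.98 → -$445.94
  Mar: +$475.51 − $260.76 → -$231.19
  Apr: +$475.51 → $244.32
  May: +$475.51 − $749.40 → -$29.57
  Jun: +$475.51 → $445.94
  Jul: +$475.51 → $921.45
  Aug: +$475.51 − $2,347.98 → -$951.02
  Sep: +$475.51 → -$475.51
  Oct: +$475.51 → $0.00
Lowest trial balance = -$951.02 (Aug)
Initial deposit = cushion − low point = $951.02 − (-$951.02) = $1,902.04

$1,902.04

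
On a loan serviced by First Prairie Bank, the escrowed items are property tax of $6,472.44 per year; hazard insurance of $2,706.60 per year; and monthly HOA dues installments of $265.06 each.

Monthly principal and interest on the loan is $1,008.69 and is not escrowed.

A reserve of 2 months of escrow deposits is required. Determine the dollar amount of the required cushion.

$2,059.96

Property tax — $6,472.44 annually
Hazard insurance — $2,706.60 annually
HOA dues — $265.06 × 12 = $3,180.72 annually
Total per year = $12,359.76
Monthly = $12,359.76 / 12 = $1,029.98
Required cushion = 2 × $1,029.98 = $2,059.96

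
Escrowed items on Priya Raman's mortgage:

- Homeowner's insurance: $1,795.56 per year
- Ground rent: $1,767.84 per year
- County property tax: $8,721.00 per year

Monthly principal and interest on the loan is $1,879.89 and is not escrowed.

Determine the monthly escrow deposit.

Homeowner's insurance = $1,795.56 annually
Ground rent = $1,767.84 annually
County property tax = $8,721.00 annually
Yearly total = $1,795.56 + $1,767.84 + $8,721.00 = $12,284.40
Monthly escrow = $12,284.40 / 12 = $1,023.70

$1,023.70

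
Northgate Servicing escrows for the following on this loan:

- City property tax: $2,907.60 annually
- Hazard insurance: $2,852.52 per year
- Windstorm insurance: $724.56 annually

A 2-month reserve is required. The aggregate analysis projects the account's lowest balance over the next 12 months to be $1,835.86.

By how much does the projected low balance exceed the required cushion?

City property tax: $2,907.60
Hazard insurance: $2,852.52
Windstorm insurance: $724.56
Combined annual = $2,907.60 + $2,852.52 + $724.56 = $6,484.68
Monthly escrow = $6,484.68 / 12 = $540.39
Required cushion = 2 × $540.39 = $1,080.78
Excess over cushion: $1,835.86 − $1,080.78 = $755.08

$755.08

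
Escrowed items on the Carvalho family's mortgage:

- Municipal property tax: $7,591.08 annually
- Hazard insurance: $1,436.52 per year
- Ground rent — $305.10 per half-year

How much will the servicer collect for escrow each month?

Municipal property tax — $7,591.08 annually
Hazard insurance — $1,436.52 annually
Ground rent — $305.10 × 2 = $610.20 annually
Total per year = $7,591.08 + $1,436.52 + $610.20 = $9,637.80
Per month = $9,637.80 / 12 = $803.15

$803.15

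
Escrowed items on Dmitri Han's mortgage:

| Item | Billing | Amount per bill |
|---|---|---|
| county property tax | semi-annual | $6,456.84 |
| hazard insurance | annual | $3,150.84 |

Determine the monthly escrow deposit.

$1,338.71

County property tax: $6,456.84 × 2 = $12,913.68 annually
Hazard insurance: $3,150.84 annually
Total per year = $12,913.68 + $3,150.84 = $16,064.52
Monthly escrow = $16,064.52 ÷ 12 = $1,338.71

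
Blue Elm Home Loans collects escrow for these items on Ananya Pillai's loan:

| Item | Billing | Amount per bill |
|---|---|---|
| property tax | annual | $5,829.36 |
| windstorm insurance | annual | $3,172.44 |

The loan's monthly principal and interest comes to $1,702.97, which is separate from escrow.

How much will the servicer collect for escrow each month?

Property tax — $5,829.36 per year
Windstorm insurance — $3,172.44 per year
Yearly total = $5,829.36 + $3,172.44 = $9,001.80
Base monthly escrow = $9,001.80 ÷ 12 = $750.15

$750.15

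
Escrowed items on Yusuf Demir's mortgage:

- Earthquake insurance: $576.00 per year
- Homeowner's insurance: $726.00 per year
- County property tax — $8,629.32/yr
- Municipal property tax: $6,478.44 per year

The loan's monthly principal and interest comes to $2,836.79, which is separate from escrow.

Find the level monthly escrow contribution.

$1,367.48

Earthquake insurance: $576.00/yr
Homeowner's insurance: $726.00/yr
County property tax: $8,629.32/yr
Municipal property tax: $6,478.44/yr
Annual escrow total = $576.00 + $726.00 + $8,629.32 + $6,478.44 = $16,409.76
Monthly escrow = $16,409.76 ÷ 12 = $1,367.48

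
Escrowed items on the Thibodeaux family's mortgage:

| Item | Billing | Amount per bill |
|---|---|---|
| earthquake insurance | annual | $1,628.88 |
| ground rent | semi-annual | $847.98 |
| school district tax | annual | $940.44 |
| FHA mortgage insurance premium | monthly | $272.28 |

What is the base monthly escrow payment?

$627.72

Earthquake insurance = $1,628.88 per year
Ground rent = $847.98 × 2 = $1,695.96 per year
School district tax = $940.44 per year
FHA mortgage insurance premium = $272.28 × 12 = $3,267.36 per year
Combined annual = $7,532.64
Monthly = $7,532.64 / 12 = $627.72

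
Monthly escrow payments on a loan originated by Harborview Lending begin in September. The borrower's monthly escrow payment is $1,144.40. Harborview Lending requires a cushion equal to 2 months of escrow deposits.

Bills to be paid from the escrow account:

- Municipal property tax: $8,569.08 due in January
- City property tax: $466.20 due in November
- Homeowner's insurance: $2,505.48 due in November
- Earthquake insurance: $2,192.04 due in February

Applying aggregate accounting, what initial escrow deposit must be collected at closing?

Cushion = 2 × $1,144.40 = $2,288.80
Trial balance (start $0, +$1,144.40 each month, − disbursements):
  Sep: +$1,144.40 → $1,144.40
  Oct: +$1,144.40 → $2,288.80
  Nov: +$1,144.40 − $2,971.68 → $461.52
  Dec: +$1,144.40 → $1,605.92
  Jan: +$1,144.40 − $8,569.08 → -$5,818.76
  Feb: +$1,144.40 − $2,192.04 → -$6,866.40
  Mar: +$1,144.40 → -$5,722.00
  Apr: +$1,144.40 → -$4,577.60
  May: +$1,144.40 → -$3,433.20
  Jun: +$1,144.40 → -$2,288.80
  Jul: +$1,144.40 → -$1,144.40
  Aug: +$1,144.40 → $0.00
Lowest trial balance = -$6,866.40 (Feb)
Initial deposit = cushion − low point = $2,288.80 − (-$6,866.40) = $9,155.20

$9,155.20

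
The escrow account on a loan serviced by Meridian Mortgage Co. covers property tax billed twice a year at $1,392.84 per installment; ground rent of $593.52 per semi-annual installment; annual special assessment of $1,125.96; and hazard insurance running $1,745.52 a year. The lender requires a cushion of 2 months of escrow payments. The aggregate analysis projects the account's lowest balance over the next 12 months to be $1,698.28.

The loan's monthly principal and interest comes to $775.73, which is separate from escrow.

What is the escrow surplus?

$557.58

Property tax = $1,392.84 × 2 = $2,785.68/yr
Ground rent = $593.52 × 2 = $1,187.04/yr
Special assessment = $1,125.96/yr
Hazard insurance = $1,745.52/yr
Yearly total = $6,844.20
Per month = $6,844.20 / 12 = $570.35
Required reserve = 2 × $570.35 = $1,140.70
Surplus = $1,698.28 − $1,140.70 = $557.58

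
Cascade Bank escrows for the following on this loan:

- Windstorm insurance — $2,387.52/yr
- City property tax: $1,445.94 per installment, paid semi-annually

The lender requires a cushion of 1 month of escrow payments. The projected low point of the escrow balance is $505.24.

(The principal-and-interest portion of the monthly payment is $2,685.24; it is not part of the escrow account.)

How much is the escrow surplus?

Windstorm insurance = $2,387.52 annually
City property tax = $1,445.94 × 2 = $2,891.88 annually
Total per year = $2,387.52 + $2,891.88 = $5,279.40
Per month = $5,279.40 ÷ 12 = $439.95
Required reserve = 1 × $439.95 = $439.95
Excess over cushion: $505.24 − $439.95 = $65.29

$65.29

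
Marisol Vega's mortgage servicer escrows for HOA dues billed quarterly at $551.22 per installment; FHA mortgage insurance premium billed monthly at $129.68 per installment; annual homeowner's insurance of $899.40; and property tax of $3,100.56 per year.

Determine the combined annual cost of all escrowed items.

HOA dues — $551.22 × 4 = $2,204.88 annually
FHA mortgage insurance premium — $129.68 × 12 = $1,556.16 annually
Homeowner's insurance — $899.40 annually
Property tax — $3,100.56 annually
Yearly total = $2,204.88 + $1,556.16 + $899.40 + $3,100.56 = $7,761.00

$7,761.00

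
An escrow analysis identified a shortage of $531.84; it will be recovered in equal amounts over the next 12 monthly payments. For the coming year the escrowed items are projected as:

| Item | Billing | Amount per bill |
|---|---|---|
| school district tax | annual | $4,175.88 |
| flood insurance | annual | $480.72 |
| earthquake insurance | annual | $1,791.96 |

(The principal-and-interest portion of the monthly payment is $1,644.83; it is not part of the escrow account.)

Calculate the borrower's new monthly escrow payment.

School district tax = $4,175.88
Flood insurance = $480.72
Earthquake insurance = $1,791.96
Yearly total = $6,448.56
Per month = $6,448.56 ÷ 12 = $537.38
Monthly shortage recovery: $531.84 / 12 = $44.32
New monthly escrow = $537.38 + $44.32 = $581.70

$581.70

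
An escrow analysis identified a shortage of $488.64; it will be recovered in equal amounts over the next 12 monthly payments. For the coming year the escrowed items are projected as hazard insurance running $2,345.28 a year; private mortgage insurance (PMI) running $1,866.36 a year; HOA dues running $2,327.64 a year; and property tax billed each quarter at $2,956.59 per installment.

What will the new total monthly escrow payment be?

Hazard insurance = $2,345.28
Private mortgage insurance (PMI) = $1,866.36
HOA dues = $2,327.64
Property tax = $2,956.59 × 4 = $11,826.36
Annual escrow total = $18,365.64
Base monthly escrow = $18,365.64 / 12 = $1,530.47
Shortage per month = $488.64 ÷ 12 = $40.72
Adjusted monthly = $1,530.47 + $40.72 = $1,571.19

$1,571.19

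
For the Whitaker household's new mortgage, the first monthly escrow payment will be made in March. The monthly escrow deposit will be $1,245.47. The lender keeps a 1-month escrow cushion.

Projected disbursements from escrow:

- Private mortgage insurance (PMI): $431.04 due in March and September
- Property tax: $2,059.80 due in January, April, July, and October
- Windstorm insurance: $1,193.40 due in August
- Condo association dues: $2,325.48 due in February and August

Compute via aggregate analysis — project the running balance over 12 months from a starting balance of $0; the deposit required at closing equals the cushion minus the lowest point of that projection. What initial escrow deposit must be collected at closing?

$1,842.17

Cushion = 1 × $1,245.47 = $1,245.47
Trial balance (start $0, +$1,245.47 each month, − disbursements):
  Mar: +$1,245.47 − $431.04 → $814.43
  Apr: +$1,245.47 − $2,059.80 → $0.10
  May: +$1,245.47 → $1,245.57
  Jun: +$1,245.47 → $2,491.04
  Jul: +$1,245.47 − $2,059.80 → $1,676.71
  Aug: +$1,245.47 − $3,518.88 → -$596.70
  Sep: +$1,245.47 − $431.04 → $217.73
  Oct: +$1,245.47 − $2,059.80 → -$596.60
  Nov: +$1,245.47 → $648.87
  Dec: +$1,245.47 → $1,894.34
  Jan: +$1,245.47 − $2,059.80 → $1,080.01
  Feb: +$1,245.47 − $2,325.48 → $0.00
Lowest trial balance = -$596.70 (Aug)
Initial deposit = cushion − low point = $1,245.47 − (-$596.70) = $1,842.17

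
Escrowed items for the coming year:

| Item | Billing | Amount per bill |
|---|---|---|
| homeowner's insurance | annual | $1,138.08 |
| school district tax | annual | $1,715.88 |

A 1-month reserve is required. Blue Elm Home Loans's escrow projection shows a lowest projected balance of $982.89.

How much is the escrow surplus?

Homeowner's insurance = $1,138.08/yr
School district tax = $1,715.88/yr
Combined annual = $2,853.96
Monthly = $2,853.96 / 12 = $237.83
Required cushion = 1 × $237.83 = $237.83
Excess over cushion: $982.89 − $237.83 = $745.06

$745.06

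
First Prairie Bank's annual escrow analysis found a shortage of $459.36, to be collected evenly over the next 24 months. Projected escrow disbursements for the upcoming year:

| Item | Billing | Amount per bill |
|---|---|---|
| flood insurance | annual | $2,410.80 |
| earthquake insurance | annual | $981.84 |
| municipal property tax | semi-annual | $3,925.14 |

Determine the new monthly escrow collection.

Flood insurance = $2,410.80/yr
Earthquake insurance = $981.84/yr
Municipal property tax = $3,925.14 × 2 = $7,850.28/yr
Total annual escrow = $2,410.80 + $981.84 + $7,850.28 = $11,242.92
Monthly escrow = $11,242.92 / 12 = $936.91
Shortage spread = $459.36 / 24 = $19.14/mo
New monthly escrow = $936.91 + $19.14 = $956.05

$956.05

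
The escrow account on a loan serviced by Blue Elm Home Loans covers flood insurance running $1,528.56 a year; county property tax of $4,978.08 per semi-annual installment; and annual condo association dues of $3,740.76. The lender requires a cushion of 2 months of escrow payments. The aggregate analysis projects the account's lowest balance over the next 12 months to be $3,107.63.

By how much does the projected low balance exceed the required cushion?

$570.05

Flood insurance = $1,528.56 per year
County property tax = $4,978.08 × 2 = $9,956.16 per year
Condo association dues = $3,740.76 per year
Combined annual = $15,225.48
Base monthly escrow = $15,225.48 / 12 = $1,268.79
Required cushion = 2 × $1,268.79 = $2,537.58
Surplus = $3,107.63 − $2,537.58 = $570.05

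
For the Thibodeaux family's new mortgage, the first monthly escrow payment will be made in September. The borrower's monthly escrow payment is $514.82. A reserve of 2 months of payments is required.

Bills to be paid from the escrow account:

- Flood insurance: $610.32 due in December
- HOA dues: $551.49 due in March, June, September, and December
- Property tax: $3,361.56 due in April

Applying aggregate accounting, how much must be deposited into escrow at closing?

Cushion = 2 × $514.82 = $1,029.64
Trial balance (start $0, +$514.82 each month, − disbursements):
  Sep: +$514.82 − $551.49 → -$36.67
  Oct: +$514.82 → $478.15
  Nov: +$514.82 → $992.97
  Dec: +$514.82 − $1,161.81 → $345.98
  Jan: +$514.82 → $860.80
  Feb: +$514.82 → $1,375.62
  Mar: +$514.82 − $551.49 → $1,338.95
  Apr: +$514.82 − $3,361.56 → -$1,507.79
  May: +$514.82 → -$992.97
  Jun: +$514.82 − $551.49 → -$1,029.64
  Jul: +$514.82 → -$514.82
  Aug: +$514.82 → $0.00
Lowest trial balance = -$1,507.79 (Apr)
Initial deposit = cushion − low point = $1,029.64 − (-$1,507.79) = $2,537.43

$2,537.43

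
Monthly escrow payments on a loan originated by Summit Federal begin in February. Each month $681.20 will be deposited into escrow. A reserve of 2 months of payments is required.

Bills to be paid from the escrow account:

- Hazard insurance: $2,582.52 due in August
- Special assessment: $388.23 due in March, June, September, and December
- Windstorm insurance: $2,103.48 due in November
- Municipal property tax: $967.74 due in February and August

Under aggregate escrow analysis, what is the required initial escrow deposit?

Cushion = 2 × $681.20 = $1,362.40
Trial balance (start $0, +$681.20 each month, − disbursements):
  Feb: +$681.20 − $967.74 → -$286.54
  Mar: +$681.20 − $388.23 → $6.43
  Apr: +$681.20 → $687.63
  May: +$681.20 → $1,368.83
  Jun: +$681.20 − $388.23 → $1,661.80
  Jul: +$681.20 → $2,343.00
  Aug: +$681.20 − $3,550.26 → -$526.06
  Sep: +$681.20 − $388.23 → -$233.09
  Oct: +$681.20 → $448.11
  Nov: +$681.20 − $2,103.48 → -$974.17
  Dec: +$681.20 − $388.23 → -$681.20
  Jan: +$681.20 → $0.00
Lowest trial balance = -$974.17 (Nov)
Initial deposit = cushion − low point = $1,362.40 − (-$974.17) = $2,336.57

$2,336.57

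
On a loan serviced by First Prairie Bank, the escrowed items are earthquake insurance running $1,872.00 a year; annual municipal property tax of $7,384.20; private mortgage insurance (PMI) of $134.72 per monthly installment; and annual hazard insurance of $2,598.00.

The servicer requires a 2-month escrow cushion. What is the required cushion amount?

Earthquake insurance — $1,872.00/yr
Municipal property tax — $7,384.20/yr
Private mortgage insurance (PMI) — $134.72 × 12 = $1,616.64/yr
Hazard insurance — $2,598.00/yr
Total annual escrow = $13,470.84
Monthly = $13,470.84 ÷ 12 = $1,122.57
Required cushion = 2 × $1,122.57 = $2,245.14

$2,245.14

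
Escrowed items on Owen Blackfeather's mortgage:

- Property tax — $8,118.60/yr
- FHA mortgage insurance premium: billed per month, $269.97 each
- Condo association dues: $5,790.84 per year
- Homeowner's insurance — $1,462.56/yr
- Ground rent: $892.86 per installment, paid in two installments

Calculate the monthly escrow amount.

Property tax: $8,118.60 annually
FHA mortgage insurance premium: $269.97 × 12 = $3,239.64 annually
Condo association dues: $5,790.84 annually
Homeowner's insurance: $1,462.56 annually
Ground rent: $892.86 × 2 = $1,785.72 annually
Combined annual = $8,118.60 + $3,239.64 + $5,790.84 + $1,462.56 + $1,785.72 = $20,397.36
Per month = $20,397.36 ÷ 12 = $1,699.78

$1,699.78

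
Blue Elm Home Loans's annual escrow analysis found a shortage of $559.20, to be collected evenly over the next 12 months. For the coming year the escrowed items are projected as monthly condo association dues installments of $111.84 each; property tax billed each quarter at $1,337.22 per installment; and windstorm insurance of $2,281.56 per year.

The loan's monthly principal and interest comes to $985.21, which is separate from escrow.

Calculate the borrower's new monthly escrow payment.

$794.31

Condo association dues — $111.84 × 12 = $1,342.08/yr
Property tax — $1,337.22 × 4 = $5,348.88/yr
Windstorm insurance — $2,281.56/yr
Combined annual = $1,342.08 + $5,348.88 + $2,281.56 = $8,972.52
Base monthly escrow = $8,972.52 ÷ 12 = $747.71
Monthly shortage recovery: $559.20 / 12 = $46.60
New monthly escrow = $747.71 + $46.60 = $794.31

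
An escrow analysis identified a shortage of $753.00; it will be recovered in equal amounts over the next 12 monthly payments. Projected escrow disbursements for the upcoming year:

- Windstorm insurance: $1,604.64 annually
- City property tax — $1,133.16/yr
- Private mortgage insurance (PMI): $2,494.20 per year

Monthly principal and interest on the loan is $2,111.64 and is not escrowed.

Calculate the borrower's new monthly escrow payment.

Windstorm insurance — $1,604.64/yr
City property tax — $1,133.16/yr
Private mortgage insurance (PMI) — $2,494.20/yr
Annual escrow total = $1,604.64 + $1,133.16 + $2,494.20 = $5,232.00
Monthly escrow = $5,232.00 / 12 = $436.00
Shortage spread = $753.00 ÷ 12 = $62.75/mo
New monthly escrow = $436.00 + $62.75 = $498.75

$498.75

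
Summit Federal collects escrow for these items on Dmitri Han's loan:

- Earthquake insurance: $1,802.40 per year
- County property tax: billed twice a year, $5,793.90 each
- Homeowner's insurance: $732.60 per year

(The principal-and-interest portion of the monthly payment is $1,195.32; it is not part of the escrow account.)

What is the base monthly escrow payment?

Earthquake insurance = $1,802.40/yr
County property tax = $5,793.90 × 2 = $11,587.80/yr
Homeowner's insurance = $732.60/yr
Annual escrow total = $1,802.40 + $11,587.80 + $732.60 = $14,122.80
Monthly = $14,122.80 ÷ 12 = $1,176.90

$1,176.90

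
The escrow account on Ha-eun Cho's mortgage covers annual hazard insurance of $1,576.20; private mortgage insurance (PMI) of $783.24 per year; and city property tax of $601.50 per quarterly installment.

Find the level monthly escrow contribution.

$397.12

Hazard insurance = $1,576.20
Private mortgage insurance (PMI) = $783.24
City property tax = $601.50 × 4 = $2,406.00
Combined annual = $4,765.44
Monthly escrow = $4,765.44 / 12 = $397.12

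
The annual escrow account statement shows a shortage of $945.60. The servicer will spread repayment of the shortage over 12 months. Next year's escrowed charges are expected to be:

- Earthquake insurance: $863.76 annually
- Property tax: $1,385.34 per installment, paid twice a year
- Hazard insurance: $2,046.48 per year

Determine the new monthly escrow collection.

$552.21

Earthquake insurance = $863.76 annually
Property tax = $1,385.34 × 2 = $2,770.68 annually
Hazard insurance = $2,046.48 annually
Total per year = $5,680.92
Per month = $5,680.92 / 12 = $473.41
Shortage per month = $945.60 ÷ 12 = $78.80
New monthly escrow = $473.41 + $78.80 = $552.21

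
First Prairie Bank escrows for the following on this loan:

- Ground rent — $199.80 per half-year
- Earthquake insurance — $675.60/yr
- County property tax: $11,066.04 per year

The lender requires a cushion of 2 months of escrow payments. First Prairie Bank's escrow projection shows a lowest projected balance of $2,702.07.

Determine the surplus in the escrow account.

Ground rent: $199.80 × 2 = $399.60 annually
Earthquake insurance: $675.60 annually
County property tax: $11,066.04 annually
Combined annual = $399.60 + $675.60 + $11,066.04 = $12,141.24
Monthly = $12,141.24 ÷ 12 = $1,011.77
Required cushion = 2 × $1,011.77 = $2,023.54
Surplus = $2,702.07 − $2,023.54 = $678.53

$678.53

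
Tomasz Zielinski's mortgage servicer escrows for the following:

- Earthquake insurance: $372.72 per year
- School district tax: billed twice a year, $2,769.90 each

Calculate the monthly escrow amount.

Earthquake insurance = $372.72 annually
School district tax = $2,769.90 × 2 = $5,539.80 annually
Total annual escrow = $5,912.52
Base monthly escrow = $5,912.52 ÷ 12 = $492.71

$492.71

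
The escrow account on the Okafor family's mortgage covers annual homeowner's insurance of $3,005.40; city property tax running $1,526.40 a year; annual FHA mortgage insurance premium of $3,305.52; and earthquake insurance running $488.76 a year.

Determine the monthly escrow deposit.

Homeowner's insurance: $3,005.40/yr
City property tax: $1,526.40/yr
FHA mortgage insurance premium: $3,305.52/yr
Earthquake insurance: $488.76/yr
Combined annual = $8,326.08
Per month = $8,326.08 ÷ 12 = $693.84

$693.84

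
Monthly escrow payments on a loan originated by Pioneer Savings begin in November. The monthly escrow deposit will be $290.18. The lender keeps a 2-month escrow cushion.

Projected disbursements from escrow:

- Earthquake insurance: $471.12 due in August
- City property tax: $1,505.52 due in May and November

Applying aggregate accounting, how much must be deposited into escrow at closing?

$1,795.70

Cushion = 2 × $290.18 = $580.36
Trial balance (start $0, +$290.18 each month, − disbursements):
  Nov: +$290.18 − $1,505.52 → -$1,215.34
  Dec: +$290.18 → -$925.16
  Jan: +$290.18 → -$634.98
  Feb: +$290.18 → -$344.80
  Mar: +$290.18 → -$54.62
  Apr: +$290.18 → $235.56
  May: +$290.18 − $1,505.52 → -$979.78
  Jun: +$290.18 → -$689.60
  Jul: +$290.18 → -$399.42
  Aug: +$290.18 − $471.12 → -$580.36
  Sep: +$290.18 → -$290.18
  Oct: +$290.18 → $0.00
Lowest trial balance = -$1,215.34 (Nov)
Initial deposit = cushion − low point = $580.36 − (-$1,215.34) = $1,795.70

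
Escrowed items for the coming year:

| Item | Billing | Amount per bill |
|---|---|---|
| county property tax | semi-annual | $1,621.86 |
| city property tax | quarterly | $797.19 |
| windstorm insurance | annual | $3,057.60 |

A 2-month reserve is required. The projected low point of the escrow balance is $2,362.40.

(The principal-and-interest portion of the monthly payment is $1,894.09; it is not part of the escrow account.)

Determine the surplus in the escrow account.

County property tax = $1,621.86 × 2 = $3,243.72/yr
City property tax = $797.19 × 4 = $3,188.76/yr
Windstorm insurance = $3,057.60/yr
Combined annual = $9,490.08
Per month = $9,490.08 ÷ 12 = $790.84
Required cushion = 2 × $790.84 = $1,581.68
Excess over cushion: $2,362.40 − $1,581.68 = $780.72

$780.72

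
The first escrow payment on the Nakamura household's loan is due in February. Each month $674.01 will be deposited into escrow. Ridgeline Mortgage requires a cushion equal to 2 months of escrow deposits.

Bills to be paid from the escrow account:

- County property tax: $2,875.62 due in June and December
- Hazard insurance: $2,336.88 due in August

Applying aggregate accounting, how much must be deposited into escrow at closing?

Cushion = 2 × $674.01 = $1,348.02
Trial balance (start $0, +$674.01 each month, − disbursements):
  Feb: +$674.01 → $674.01
  Mar: +$674.01 → $1,348.02
  Apr: +$674.01 → $2,022.03
  May: +$674.01 → $2,696.04
  Jun: +$674.01 − $2,875.62 → $494.43
  Jul: +$674.01 → $1,168.44
  Aug: +$674.01 − $2,336.88 → -$494.43
  Sep: +$674.01 → $179.58
  Oct: +$674.01 → $853.59
  Nov: +$674.01 → $1,527.60
  Dec: +$674.01 − $2,875.62 → -$674.01
  Jan: +$674.01 → $0.00
Lowest trial balance = -$674.01 (Dec)
Initial deposit = cushion − low point = $1,348.02 − (-$674.01) = $2,022.03

$2,022.03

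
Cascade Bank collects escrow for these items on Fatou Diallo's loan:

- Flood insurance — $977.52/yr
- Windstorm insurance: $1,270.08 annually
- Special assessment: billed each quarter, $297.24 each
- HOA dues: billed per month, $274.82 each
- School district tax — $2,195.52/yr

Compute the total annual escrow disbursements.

Flood insurance: $977.52/yr
Windstorm insurance: $1,270.08/yr
Special assessment: $297.24 × 4 = $1,188.96/yr
HOA dues: $274.82 × 12 = $3,297.84/yr
School district tax: $2,195.52/yr
Combined annual = $977.52 + $1,270.08 + $1,188.96 + $3,297.84 + $2,195.52 = $8,929.92

$8,929.92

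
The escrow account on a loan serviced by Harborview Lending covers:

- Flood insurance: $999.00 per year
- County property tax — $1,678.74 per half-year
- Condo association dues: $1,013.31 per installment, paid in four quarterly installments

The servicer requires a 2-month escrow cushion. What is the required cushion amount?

$1,401.62

Flood insurance = $999.00 per year
County property tax = $1,678.74 × 2 = $3,357.48 per year
Condo association dues = $1,013.31 × 4 = $4,053.24 per year
Total per year = $8,409.72
Per month = $8,409.72 ÷ 12 = $700.81
Required cushion = 2 × $700.81 = $1,401.62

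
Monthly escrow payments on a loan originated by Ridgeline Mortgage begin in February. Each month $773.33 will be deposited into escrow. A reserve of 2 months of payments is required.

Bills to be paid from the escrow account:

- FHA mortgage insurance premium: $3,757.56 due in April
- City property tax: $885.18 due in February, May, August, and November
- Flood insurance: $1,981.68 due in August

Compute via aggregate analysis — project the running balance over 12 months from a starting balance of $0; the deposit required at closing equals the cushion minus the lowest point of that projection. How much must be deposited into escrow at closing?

Cushion = 2 × $773.33 = $1,546.66
Trial balance (start $0, +$773.33 each month, − disbursements):
  Feb: +$773.33 − $885.18 → -$111.85
  Mar: +$773.33 → $661.48
  Apr: +$773.33 − $3,757.56 → -$2,322.75
  May: +$773.33 − $885.18 → -$2,434.60
  Jun: +$773.33 → -$1,661.27
  Jul: +$773.33 → -$887.94
  Aug: +$773.33 − $2,866.86 → -$2,981.47
  Sep: +$773.33 → -$2,208.14
  Oct: +$773.33 → -$1,434.81
  Nov: +$773.33 − $885.18 → -$1,546.66
  Dec: +$773.33 → -$773.33
  Jan: +$773.33 → $0.00
Lowest trial balance = -$2,981.47 (Aug)
Initial deposit = cushion − low point = $1,546.66 − (-$2,981.47) = $4,528.13

$4,528.13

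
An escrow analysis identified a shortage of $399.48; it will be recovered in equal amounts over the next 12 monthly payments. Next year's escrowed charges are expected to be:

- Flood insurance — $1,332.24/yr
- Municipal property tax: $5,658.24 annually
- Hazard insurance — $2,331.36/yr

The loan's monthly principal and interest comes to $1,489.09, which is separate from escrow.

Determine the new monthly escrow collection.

Flood insurance = $1,332.24
Municipal property tax = $5,658.24
Hazard insurance = $2,331.36
Annual escrow total = $9,321.84
Monthly escrow = $9,321.84 ÷ 12 = $776.82
Shortage spread = $399.48 ÷ 12 = $33.29/mo
New monthly escrow = $776.82 + $33.29 = $810.11

$810.11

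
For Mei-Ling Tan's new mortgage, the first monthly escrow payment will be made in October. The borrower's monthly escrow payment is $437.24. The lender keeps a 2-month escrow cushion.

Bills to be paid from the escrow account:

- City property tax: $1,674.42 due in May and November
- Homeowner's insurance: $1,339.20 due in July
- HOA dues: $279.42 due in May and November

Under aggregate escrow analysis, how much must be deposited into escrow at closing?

$1,953.84

Cushion = 2 × $437.24 = $874.48
Trial balance (start $0, +$437.24 each month, − disbursements):
  Oct: +$437.24 → $437.24
  Nov: +$437.24 − $1,953.84 → -$1,079.36
  Dec: +$437.24 → -$642.12
  Jan: +$437.24 → -$204.88
  Feb: +$437.24 → $232.36
  Mar: +$437.24 → $669.60
  Apr: +$437.24 → $1,106.84
  May: +$437.24 − $1,953.84 → -$409.76
  Jun: +$437.24 → $27.48
  Jul: +$437.24 − $1,339.20 → -$874.48
  Aug: +$437.24 → -$437.24
  Sep: +$437.24 → $0.00
Lowest trial balance = -$1,079.36 (Nov)
Initial deposit = cushion − low point = $874.48 − (-$1,079.36) = $1,953.84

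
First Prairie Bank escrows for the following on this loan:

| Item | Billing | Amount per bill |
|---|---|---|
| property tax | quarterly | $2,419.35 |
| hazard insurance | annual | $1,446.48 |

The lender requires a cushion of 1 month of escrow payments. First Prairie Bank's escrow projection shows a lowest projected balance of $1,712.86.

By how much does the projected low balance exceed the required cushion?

Property tax — $2,419.35 × 4 = $9,677.40 per year
Hazard insurance — $1,446.48 per year
Yearly total = $11,123.88
Per month = $11,123.88 / 12 = $926.99
Cushion = 1 × $926.99 = $926.99
Excess over cushion: $1,712.86 − $926.99 = $785.87

$785.87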